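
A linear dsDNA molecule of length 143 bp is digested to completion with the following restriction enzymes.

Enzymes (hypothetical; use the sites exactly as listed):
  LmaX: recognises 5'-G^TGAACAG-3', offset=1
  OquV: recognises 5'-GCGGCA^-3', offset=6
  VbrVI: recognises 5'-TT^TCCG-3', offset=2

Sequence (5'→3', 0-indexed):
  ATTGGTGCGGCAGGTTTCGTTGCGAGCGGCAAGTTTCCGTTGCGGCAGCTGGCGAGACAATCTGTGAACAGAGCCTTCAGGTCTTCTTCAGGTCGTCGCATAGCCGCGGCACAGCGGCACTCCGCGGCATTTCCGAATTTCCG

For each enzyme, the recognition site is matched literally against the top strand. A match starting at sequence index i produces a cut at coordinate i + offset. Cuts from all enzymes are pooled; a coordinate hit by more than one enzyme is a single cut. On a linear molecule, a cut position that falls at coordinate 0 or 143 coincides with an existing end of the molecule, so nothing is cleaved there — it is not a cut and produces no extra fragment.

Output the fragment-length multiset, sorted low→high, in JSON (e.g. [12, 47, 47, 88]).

[2,4,4,8,8,10,12,12,17,19,47]

Per-enzyme occurrences:
  LmaX GTGAACAG/1: at [63] ⇒ [64]
  OquV GCGGCA/6: at [6, 25, 41, 105, 113, 123] ⇒ [12, 31, 47, 111, 119, 129]
  VbrVI TTTCCG/2: at [33, 129, 137] ⇒ [35, 131, 139]

Pooled cuts: [12, 31, 35, 47, 64, 111, 119, 129, 131, 139]

Fragment lengths:
  [0,12): 12 bp
  [12,31): 19 bp
  [31,35): 4 bp
  [35,47): 12 bp
  [47,64): 17 bp
  [64,111): 47 bp
  [111,119): 8 bp
  [119,129): 10 bp
  [129,131): 2 bp
  [131,139): 8 bp
  [139,143): 4 bp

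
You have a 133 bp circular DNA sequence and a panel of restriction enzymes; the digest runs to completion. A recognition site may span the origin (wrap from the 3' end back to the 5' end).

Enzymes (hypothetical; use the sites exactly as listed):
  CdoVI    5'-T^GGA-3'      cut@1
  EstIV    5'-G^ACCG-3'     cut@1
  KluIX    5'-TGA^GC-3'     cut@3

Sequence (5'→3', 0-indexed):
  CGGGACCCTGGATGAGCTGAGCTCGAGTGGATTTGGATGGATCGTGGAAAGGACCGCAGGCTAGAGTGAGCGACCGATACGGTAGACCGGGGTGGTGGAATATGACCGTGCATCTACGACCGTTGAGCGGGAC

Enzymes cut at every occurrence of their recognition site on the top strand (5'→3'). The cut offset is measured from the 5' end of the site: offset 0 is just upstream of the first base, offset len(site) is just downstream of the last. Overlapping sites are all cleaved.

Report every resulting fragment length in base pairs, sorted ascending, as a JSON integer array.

[3,4,5,5,6,6,7,7,8,8,8,11,11,13,14,17]

Site scan:
  CdoVI (TGGA, off=1): starts [8, 27, 33, 37, 44, 95] → cuts [9, 28, 34, 38, 45, 96]
  EstIV (GACCG, off=1): starts [51, 71, 84, 103, 117, 130] → cuts [52, 72, 85, 104, 118, 131]
  KluIX (TGAGC, off=3): starts [12, 17, 66, 123] → cuts [15, 20, 69, 126]

All cut coordinates (distinct, sorted): [9, 15, 20, 28, 34, 38, 45, 52, 69, 72, 85, 96, 104, 118, 126, 131]

Fragment lengths:
  9→15: 6 bp
  15→20: 5 bp
  20→28: 8 bp
  28→34: 6 bp
  34→38: 4 bp
  38→45: 7 bp
  45→52: 7 bp
  52→69: 17 bp
  69→72: 3 bp
  72→85: 13 bp
  85→96: 11 bp
  96→104: 8 bp
  104→118: 14 bp
  118→126: 8 bp
  126→131: 5 bp
  131→9 (wrap): 133-131+9 = 11 bp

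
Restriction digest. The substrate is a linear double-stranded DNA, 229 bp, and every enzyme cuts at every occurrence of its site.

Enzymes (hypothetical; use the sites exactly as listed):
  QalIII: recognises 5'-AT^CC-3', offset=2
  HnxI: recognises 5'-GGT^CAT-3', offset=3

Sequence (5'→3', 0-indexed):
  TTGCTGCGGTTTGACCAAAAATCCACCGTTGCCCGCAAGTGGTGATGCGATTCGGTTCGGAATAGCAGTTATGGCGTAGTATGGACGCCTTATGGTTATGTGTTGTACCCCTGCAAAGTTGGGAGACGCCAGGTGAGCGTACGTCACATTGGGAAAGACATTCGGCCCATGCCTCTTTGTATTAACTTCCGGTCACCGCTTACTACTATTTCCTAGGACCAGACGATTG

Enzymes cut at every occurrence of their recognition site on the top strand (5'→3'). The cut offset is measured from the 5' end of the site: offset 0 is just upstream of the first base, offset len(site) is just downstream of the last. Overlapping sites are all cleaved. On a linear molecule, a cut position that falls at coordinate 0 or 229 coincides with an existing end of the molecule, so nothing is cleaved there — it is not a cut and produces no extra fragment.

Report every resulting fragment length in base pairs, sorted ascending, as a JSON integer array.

[22,207]

Scan for sites:
  QalIII (ATCC, off=2): starts [20] → cuts [22]
  HnxI (GGTCAT, off=3): no sites

All cut coordinates (distinct, sorted): [22]

Fragments:
  [0,22): 22 bp
  [22,229): 207 bp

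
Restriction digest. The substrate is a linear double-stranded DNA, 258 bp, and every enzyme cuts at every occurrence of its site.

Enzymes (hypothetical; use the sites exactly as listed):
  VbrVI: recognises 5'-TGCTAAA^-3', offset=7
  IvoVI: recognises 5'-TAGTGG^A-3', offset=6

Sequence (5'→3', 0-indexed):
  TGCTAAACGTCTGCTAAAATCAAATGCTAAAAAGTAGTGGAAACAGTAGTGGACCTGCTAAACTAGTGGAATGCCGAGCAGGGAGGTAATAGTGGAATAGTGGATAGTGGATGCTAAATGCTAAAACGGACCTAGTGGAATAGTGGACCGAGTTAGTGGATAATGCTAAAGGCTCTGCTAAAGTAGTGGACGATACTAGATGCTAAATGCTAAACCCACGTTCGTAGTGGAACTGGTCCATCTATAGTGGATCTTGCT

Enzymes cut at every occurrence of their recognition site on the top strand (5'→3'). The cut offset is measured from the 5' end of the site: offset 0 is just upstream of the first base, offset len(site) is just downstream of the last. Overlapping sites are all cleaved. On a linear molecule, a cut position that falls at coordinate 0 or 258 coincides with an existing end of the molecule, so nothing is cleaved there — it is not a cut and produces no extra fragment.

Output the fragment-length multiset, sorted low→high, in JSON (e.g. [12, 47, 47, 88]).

Scan for sites:
  VbrVI (TGCTAAA, off=7): starts [0, 11, 24, 55, 111, 118, 163, 175, 200, 207] → cuts [7, 18, 31, 62, 118, 125, 170, 182, 207, 214]
  IvoVI (TAGTGGA, off=6): starts [34, 46, 63, 89, 97, 104, 132, 140, 153, 183, 224, 244] → cuts [40, 52, 69, 95, 103, 110, 138, 146, 159, 189, 230, 250]

Pooled cuts: [7, 18, 31, 40, 52, 62, 69, 95, 103, 110, 118, 125, 138, 146, 159, 170, 182, 189, 207, 214, 230, 250]

Fragments:
  [0,7): 7 bp
  [7,18): 11 bp
  [18,31): 13 bp
  [31,40): 9 bp
  [40,52): 12 bp
  [52,62): 10 bp
  [62,69): 7 bp
  [69,95): 26 bp
  [95,103): 8 bp
  [103,110): 7 bp
  [110,118): 8 bp
  [118,125): 7 bp
  [125,138): 13 bp
  [138,146): 8 bp
  [146,159): 13 bp
  [159,170): 11 bp
  [170,182): 12 bp
  [182,189): 7 bp
  [189,207): 18 bp
  [207,214): 7 bp
  [214,230): 16 bp
  [230,250): 20 bp
  [250,258): 8 bp

[7,7,7,7,7,7,8,8,8,8,9,10,11,11,12,12,13,13,13,16,18,20,26]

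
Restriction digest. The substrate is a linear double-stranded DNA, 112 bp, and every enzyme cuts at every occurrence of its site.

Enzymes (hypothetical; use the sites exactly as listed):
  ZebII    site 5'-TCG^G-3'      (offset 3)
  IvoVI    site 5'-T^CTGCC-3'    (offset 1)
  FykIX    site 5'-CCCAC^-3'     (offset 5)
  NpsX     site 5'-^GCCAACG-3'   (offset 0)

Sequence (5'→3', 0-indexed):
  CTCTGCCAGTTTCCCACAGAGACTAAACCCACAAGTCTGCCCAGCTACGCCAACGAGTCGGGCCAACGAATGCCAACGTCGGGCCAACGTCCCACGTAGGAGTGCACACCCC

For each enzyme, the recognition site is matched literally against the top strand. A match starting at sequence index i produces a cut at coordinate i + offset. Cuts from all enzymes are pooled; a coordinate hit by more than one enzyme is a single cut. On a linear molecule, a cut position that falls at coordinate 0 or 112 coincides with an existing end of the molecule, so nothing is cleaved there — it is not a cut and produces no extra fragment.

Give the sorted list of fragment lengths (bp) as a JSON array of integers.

Scan for sites:
  ZebII TCGG/3: at [57, 78] ⇒ [60, 81]
  IvoVI TCTGCC/1: at [1, 35] ⇒ [2, 36]
  FykIX CCCAC/5: at [12, 27, 90] ⇒ [17, 32, 95]
  NpsX GCCAACG/0: at [48, 61, 71, 82] ⇒ [48, 61, 71, 82]

All cut coordinates (distinct, sorted): [2, 17, 32, 36, 48, 60, 61, 71, 81, 82, 95]

Fragments:
  [0,2): 2 bp
  [2,17): 15 bp
  [17,32): 15 bp
  [32,36): 4 bp
  [36,48): 12 bp
  [48,60): 12 bp
  [60,61): 1 bp
  [61,71): 10 bp
  [71,81): 10 bp
  [81,82): 1 bp
  [82,95): 13 bp
  [95,112): 17 bp

[1,1,2,4,10,10,12,12,13,15,15,17]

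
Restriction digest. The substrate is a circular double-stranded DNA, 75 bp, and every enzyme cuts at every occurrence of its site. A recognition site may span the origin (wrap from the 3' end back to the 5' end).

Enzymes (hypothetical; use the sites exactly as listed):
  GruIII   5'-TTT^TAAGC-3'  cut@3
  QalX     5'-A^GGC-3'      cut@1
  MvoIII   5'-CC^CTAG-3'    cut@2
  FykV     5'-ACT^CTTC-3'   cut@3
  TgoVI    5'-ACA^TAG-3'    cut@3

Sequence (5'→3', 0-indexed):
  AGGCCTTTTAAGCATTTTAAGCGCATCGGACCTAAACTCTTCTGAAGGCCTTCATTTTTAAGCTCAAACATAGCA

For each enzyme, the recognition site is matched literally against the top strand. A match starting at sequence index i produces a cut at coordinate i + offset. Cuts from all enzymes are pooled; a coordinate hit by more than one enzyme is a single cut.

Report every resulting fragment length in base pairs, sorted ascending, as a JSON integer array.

[6,7,8,9,12,12,21]

Per-enzyme occurrences:
  GruIII TTTTAAGC/3: at [5, 14, 55] ⇒ [8, 17, 58]
  QalX AGGC/1: at [0, 45] ⇒ [1, 46]
  MvoIII (CCCTAG, off=2): no sites
  FykV ACTCTTC/3: at [35] ⇒ [38]
  TgoVI ACATAG/3: at [67] ⇒ [70]

All cut coordinates (distinct, sorted): [1, 8, 17, 38, 46, 58, 70]

Fragment lengths:
  1→8: 7 bp
  8→17: 9 bp
  17→38: 21 bp
  38→46: 8 bp
  46→58: 12 bp
  58→70: 12 bp
  70→1 (wrap): 75-70+1 = 6 bp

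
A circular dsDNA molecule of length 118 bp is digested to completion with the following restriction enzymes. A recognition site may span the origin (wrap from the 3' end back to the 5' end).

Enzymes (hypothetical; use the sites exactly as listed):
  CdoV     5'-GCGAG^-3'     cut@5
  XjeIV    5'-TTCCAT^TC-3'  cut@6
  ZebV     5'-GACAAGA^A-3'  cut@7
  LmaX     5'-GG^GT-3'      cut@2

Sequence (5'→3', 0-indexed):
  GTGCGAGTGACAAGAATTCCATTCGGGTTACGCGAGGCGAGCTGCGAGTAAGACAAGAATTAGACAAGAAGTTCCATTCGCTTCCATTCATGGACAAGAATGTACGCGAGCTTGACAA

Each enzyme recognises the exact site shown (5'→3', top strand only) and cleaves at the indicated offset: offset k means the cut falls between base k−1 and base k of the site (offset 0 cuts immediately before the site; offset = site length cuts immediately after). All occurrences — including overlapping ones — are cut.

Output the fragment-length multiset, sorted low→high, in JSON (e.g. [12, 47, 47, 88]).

Scan for sites:
  CdoV GCGAG/5: at [2, 31, 36, 43, 105] ⇒ [7, 36, 41, 48, 110]
  XjeIV TTCCATTC/6: at [16, 71, 81] ⇒ [22, 77, 87]
  ZebV GACAAGAA/7: at [8, 51, 62, 92] ⇒ [15, 58, 69, 99]
  LmaX GGGT/2: at [24] ⇒ [26]

Pooled cuts: [7, 15, 22, 26, 36, 41, 48, 58, 69, 77, 87, 99, 110]

Fragment lengths:
  7→15: 8 bp
  15→22: 7 bp
  22→26: 4 bp
  26→36: 10 bp
  36→41: 5 bp
  41→48: 7 bp
  48→58: 10 bp
  58→69: 11 bp
  69→77: 8 bp
  77→87: 10 bp
  87→99: 12 bp
  99→110: 11 bp
  110→7 (wrap): 118-110+7 = 15 bp

[4,5,7,7,8,8,10,10,10,11,11,12,15]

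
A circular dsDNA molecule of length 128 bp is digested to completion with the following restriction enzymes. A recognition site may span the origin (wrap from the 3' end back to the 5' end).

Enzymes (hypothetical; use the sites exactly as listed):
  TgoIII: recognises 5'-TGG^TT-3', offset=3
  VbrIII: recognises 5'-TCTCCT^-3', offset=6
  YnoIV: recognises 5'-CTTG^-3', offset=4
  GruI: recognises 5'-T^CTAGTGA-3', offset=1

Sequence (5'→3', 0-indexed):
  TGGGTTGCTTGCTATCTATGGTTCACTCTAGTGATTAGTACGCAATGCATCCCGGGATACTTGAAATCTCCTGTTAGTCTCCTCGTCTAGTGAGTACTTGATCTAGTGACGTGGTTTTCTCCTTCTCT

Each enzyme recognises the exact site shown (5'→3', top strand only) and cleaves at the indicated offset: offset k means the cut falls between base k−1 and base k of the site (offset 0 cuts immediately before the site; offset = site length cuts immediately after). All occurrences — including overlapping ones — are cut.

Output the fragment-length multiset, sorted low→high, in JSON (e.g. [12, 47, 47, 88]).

[2,3,6,7,9,9,9,10,11,12,14,36]

Site scan:
  TgoIII (TGGTT, off=3): starts [18, 111] → cuts [21, 114]
  VbrIII (TCTCCT, off=6): starts [66, 77, 117] → cuts [72, 83, 123]
  YnoIV (CTTG, off=4): starts [7, 59, 96, 126] → cuts [2, 11, 63, 100]
  GruI (TCTAGTGA, off=1): starts [26, 85, 101] → cuts [27, 86, 102]

All cut coordinates (distinct, sorted): [2, 11, 21, 27, 63, 72, 83, 86, 100, 102, 114, 123]

Fragments:
  2→11: 9 bp
  11→21: 10 bp
  21→27: 6 bp
  27→63: 36 bp
  63→72: 9 bp
  72→83: 11 bp
  83→86: 3 bp
  86→100: 14 bp
  100→102: 2 bp
  102→114: 12 bp
  114→123: 9 bp
  123→2 (wrap): 128-123+2 = 7 bp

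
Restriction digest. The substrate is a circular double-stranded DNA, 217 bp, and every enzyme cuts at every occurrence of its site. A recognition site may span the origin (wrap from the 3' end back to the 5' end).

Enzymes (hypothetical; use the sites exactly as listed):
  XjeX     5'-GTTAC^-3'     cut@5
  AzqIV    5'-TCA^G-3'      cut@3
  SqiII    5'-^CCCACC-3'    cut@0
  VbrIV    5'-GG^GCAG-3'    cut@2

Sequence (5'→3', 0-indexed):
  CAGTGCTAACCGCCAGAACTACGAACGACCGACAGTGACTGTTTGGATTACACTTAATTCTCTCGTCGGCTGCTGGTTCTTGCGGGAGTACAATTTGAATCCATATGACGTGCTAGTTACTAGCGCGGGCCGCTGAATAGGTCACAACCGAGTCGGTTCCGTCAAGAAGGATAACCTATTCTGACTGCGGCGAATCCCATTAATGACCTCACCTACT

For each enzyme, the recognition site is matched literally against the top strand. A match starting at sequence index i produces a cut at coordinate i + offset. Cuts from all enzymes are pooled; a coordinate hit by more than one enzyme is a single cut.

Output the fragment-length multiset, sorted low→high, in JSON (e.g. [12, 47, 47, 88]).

[99,118]

Site scan:
  XjeX GTTAC/5: at [115] ⇒ [120]
  AzqIV TCAG/3: at [216] ⇒ [2]
  SqiII (CCCACC, off=0): no sites
  VbrIV (GGGCAG, off=2): no sites

All cut coordinates (distinct, sorted): [2, 120]

Fragment lengths:
  2→120: 118 bp
  120→2 (wrap): 217-120+2 = 99 bp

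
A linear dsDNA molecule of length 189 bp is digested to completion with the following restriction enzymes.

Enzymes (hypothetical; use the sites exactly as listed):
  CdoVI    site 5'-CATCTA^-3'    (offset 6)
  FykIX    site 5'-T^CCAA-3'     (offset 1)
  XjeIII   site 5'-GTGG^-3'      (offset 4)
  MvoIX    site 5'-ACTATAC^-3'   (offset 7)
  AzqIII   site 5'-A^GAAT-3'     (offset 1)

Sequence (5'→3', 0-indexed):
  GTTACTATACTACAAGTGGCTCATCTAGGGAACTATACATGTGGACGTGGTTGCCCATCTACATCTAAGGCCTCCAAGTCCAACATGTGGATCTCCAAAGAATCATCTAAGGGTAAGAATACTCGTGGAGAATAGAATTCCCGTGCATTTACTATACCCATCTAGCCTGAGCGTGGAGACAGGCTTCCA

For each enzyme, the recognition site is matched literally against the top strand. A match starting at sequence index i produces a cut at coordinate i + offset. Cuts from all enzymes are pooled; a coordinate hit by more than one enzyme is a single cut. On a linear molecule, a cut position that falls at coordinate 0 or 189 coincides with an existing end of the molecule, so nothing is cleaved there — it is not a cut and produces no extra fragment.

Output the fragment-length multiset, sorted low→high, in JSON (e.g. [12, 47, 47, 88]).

[1,4,5,5,6,6,6,6,6,7,7,8,9,10,10,11,11,11,12,12,13,23]

Per-enzyme occurrences:
  CdoVI CATCTA/6: at [21, 55, 61, 103, 158] ⇒ [27, 61, 67, 109, 164]
  FykIX TCCAA/1: at [72, 78, 93] ⇒ [73, 79, 94]
  XjeIII GTGG/4: at [15, 40, 46, 86, 124, 172] ⇒ [19, 44, 50, 90, 128, 176]
  MvoIX ACTATAC/7: at [3, 31, 150] ⇒ [10, 38, 157]
  AzqIII AGAAT/1: at [98, 115, 128, 133] ⇒ [99, 116, 129, 134]

Pooled cuts: [10, 19, 27, 38, 44, 50, 61, 67, 73, 79, 90, 94, 99, 109, 116, 128, 129, 134, 157, 164, 176]

Fragments:
  [0,10): 10 bp
  [10,19): 9 bp
  [19,27): 8 bp
  [27,38): 11 bp
  [38,44): 6 bp
  [44,50): 6 bp
  [50,61): 11 bp
  [61,67): 6 bp
  [67,73): 6 bp
  [73,79): 6 bp
  [79,90): 11 bp
  [90,94): 4 bp
  [94,99): 5 bp
  [99,109): 10 bp
  [109,116): 7 bp
  [116,128): 12 bp
  [128,129): 1 bp
  [129,134): 5 bp
  [134,157): 23 bp
  [157,164): 7 bp
  [164,176): 12 bp
  [176,189): 13 bp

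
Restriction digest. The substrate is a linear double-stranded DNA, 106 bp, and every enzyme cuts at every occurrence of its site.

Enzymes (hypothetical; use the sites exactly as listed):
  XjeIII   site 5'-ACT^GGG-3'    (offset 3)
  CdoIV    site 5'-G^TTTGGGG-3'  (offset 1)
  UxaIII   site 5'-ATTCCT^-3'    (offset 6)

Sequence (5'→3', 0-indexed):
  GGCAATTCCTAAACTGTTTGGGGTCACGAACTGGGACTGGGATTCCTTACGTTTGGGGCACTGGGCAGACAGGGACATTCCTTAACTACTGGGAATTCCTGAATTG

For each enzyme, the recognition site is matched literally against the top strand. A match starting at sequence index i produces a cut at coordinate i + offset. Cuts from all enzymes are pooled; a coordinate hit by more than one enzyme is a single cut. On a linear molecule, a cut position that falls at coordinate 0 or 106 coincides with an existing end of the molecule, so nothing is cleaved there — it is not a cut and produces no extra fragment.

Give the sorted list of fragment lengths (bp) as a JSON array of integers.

[4,6,6,6,8,9,10,10,11,16,20]

Site scan:
  XjeIII ACTGGG/3: at [29, 35, 59, 87] ⇒ [32, 38, 62, 90]
  CdoIV GTTTGGGG/1: at [15, 50] ⇒ [16, 51]
  UxaIII ATTCCT/6: at [4, 41, 76, 94] ⇒ [10, 47, 82, 100]

All cut coordinates (distinct, sorted): [10, 16, 32, 38, 47, 51, 62, 82, 90, 100]

Fragments:
  [0,10): 10 bp
  [10,16): 6 bp
  [16,32): 16 bp
  [32,38): 6 bp
  [38,47): 9 bp
  [47,51): 4 bp
  [51,62): 11 bp
  [62,82): 20 bp
  [82,90): 8 bp
  [90,100): 10 bp
  [100,106): 6 bp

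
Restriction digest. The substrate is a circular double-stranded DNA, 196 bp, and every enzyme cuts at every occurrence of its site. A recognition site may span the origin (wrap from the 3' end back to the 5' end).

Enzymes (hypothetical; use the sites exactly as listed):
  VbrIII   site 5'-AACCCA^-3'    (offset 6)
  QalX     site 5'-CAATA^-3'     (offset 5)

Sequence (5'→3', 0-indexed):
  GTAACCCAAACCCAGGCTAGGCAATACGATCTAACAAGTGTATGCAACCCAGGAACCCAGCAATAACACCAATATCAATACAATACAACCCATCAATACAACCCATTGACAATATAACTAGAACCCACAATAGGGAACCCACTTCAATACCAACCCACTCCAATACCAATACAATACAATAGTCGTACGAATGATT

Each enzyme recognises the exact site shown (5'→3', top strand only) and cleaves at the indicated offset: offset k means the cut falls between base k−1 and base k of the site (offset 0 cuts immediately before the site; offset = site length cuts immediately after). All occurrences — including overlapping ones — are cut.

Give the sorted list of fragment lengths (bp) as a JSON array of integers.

Site scan:
  VbrIII AACCCA/6: at [2, 8, 45, 53, 86, 99, 121, 135, 151] ⇒ [8, 14, 51, 59, 92, 105, 127, 141, 157]
  QalX CAATA/5: at [21, 60, 69, 75, 80, 93, 109, 127, 144, 160, 166, 171, 176] ⇒ [26, 65, 74, 80, 85, 98, 114, 132, 149, 165, 171, 176, 181]

All cut coordinates (distinct, sorted): [8, 14, 26, 51, 59, 65, 74, 80, 85, 92, 98, 105, 114, 127, 132, 141, 149, 157, 165, 171, 176, 181]

Fragment lengths:
  8→14: 6 bp
  14→26: 12 bp
  26→51: 25 bp
  51→59: 8 bp
  59→65: 6 bp
  65→74: 9 bp
  74→80: 6 bp
  80→85: 5 bp
  85→92: 7 bp
  92→98: 6 bp
  98→105: 7 bp
  105→114: 9 bp
  114→127: 13 bp
  127→132: 5 bp
  132→141: 9 bp
  141→149: 8 bp
  149→157: 8 bp
  157→165: 8 bp
  165→171: 6 bp
  171→176: 5 bp
  176→181: 5 bp
  181→8 (wrap): 196-181+8 = 23 bp

[5,5,5,5,6,6,6,6,6,7,7,8,8,8,8,9,9,9,12,13,23,25]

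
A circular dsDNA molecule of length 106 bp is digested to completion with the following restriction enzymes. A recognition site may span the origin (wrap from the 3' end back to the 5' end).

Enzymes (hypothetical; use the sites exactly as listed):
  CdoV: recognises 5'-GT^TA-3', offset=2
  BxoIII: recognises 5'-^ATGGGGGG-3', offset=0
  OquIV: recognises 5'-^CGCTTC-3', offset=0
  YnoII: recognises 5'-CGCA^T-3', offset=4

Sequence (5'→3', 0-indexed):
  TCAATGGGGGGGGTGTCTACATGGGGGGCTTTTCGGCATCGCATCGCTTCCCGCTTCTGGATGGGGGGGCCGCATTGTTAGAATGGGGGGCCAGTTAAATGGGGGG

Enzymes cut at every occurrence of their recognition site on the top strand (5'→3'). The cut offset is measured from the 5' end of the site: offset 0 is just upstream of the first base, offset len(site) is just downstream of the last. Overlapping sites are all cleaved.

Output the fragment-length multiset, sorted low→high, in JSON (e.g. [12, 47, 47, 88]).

[1,3,4,4,7,9,11,13,14,17,23]

Scan for sites:
  CdoV (GTTA, off=2): starts [76, 93] → cuts [78, 95]
  BxoIII (ATGGGGGG, off=0): starts [3, 20, 60, 82, 98] → cuts [3, 20, 60, 82, 98]
  OquIV (CGCTTC, off=0): starts [44, 51] → cuts [44, 51]
  YnoII (CGCAT, off=4): starts [39, 70] → cuts [43, 74]

All cut coordinates (distinct, sorted): [3, 20, 43, 44, 51, 60, 74, 78, 82, 95, 98]

Fragment lengths:
  3→20: 17 bp
  20→43: 23 bp
  43→44: 1 bp
  44→51: 7 bp
  51→60: 9 bp
  60→74: 14 bp
  74→78: 4 bp
  78→82: 4 bp
  82→95: 13 bp
  95→98: 3 bp
  98→3 (wrap): 106-98+3 = 11 bp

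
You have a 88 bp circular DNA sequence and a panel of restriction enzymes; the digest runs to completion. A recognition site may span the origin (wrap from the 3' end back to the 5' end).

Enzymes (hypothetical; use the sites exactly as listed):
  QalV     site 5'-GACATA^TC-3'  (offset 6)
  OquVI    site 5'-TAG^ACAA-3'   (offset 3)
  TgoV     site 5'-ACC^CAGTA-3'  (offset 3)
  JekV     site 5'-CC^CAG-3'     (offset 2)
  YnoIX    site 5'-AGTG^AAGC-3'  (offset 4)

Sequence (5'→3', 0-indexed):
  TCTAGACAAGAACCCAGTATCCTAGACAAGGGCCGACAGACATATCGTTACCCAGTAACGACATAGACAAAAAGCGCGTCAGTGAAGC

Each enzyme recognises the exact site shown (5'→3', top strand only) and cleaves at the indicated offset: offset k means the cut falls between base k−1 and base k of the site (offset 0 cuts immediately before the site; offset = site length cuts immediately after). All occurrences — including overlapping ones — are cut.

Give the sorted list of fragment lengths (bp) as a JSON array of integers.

[8,9,9,11,14,18,19]

Per-enzyme occurrences:
  QalV GACATATC/6: at [38] ⇒ [44]
  OquVI TAGACAA/3: at [2, 22, 63] ⇒ [5, 25, 66]
  TgoV ACCCAGTA/3: at [11, 49] ⇒ [14, 52]
  JekV CCCAG/2: at [12, 50] ⇒ [14, 52]
  YnoIX AGTGAAGC/4: at [80] ⇒ [84]

All cut coordinates (distinct, sorted): [5, 14, 25, 44, 52, 66, 84]

Fragment lengths:
  5→14: 9 bp
  14→25: 11 bp
  25→44: 19 bp
  44→52: 8 bp
  52→66: 14 bp
  66→84: 18 bp
  84→5 (wrap): 88-84+5 = 9 bp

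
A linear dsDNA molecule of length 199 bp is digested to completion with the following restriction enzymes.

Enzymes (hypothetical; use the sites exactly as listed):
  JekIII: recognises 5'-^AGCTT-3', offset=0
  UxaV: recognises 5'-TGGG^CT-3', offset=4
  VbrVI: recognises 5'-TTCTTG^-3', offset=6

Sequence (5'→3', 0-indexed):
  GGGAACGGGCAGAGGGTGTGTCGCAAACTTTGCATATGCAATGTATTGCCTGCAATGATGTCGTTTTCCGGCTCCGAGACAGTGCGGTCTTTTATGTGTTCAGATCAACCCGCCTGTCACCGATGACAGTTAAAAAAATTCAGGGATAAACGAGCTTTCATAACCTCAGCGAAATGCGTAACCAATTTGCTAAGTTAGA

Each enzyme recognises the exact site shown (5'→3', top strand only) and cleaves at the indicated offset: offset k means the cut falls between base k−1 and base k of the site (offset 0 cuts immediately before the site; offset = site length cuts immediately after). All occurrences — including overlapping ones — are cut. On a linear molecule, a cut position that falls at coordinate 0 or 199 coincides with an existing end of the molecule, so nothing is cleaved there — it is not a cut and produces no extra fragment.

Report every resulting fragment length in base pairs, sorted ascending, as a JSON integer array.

[47,152]

Scan for sites:
  JekIII AGCTT/0: at [152] ⇒ [152]
  UxaV (TGGGCT, off=4): no sites
  VbrVI (TTCTTG, off=6): no sites

Pooled cuts: [152]

Fragment lengths:
  [0,152): 152 bp
  [152,199): 47 bp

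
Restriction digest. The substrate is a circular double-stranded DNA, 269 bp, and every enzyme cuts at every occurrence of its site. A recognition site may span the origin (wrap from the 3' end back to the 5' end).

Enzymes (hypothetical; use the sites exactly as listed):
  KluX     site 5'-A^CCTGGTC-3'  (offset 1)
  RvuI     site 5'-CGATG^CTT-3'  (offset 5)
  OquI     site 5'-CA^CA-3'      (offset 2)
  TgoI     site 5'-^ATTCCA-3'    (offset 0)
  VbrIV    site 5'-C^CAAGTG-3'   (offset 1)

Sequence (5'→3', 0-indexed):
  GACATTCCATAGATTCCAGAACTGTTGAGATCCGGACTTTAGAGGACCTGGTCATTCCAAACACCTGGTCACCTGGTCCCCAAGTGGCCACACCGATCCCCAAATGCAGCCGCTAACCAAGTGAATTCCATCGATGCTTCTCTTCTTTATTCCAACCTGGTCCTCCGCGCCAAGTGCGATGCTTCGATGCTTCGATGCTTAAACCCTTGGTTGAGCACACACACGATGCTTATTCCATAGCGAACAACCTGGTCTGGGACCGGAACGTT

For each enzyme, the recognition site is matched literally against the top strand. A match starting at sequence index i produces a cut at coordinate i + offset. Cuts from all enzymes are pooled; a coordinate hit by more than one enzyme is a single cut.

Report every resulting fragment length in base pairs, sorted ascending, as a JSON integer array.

[2,2,3,7,7,7,7,8,8,8,9,9,10,10,11,12,12,15,16,20,25,27,34]

Site scan:
  KluX ACCTGGTC/1: at [45, 62, 70, 154, 246] ⇒ [46, 63, 71, 155, 247]
  RvuI CGATGCTT/5: at [131, 176, 184, 192, 223] ⇒ [136, 181, 189, 197, 228]
  OquI CACA/2: at [88, 215, 217, 219] ⇒ [90, 217, 219, 221]
  TgoI ATTCCA/0: at [3, 12, 53, 124, 148, 231] ⇒ [3, 12, 53, 124, 148, 231]
  VbrIV CCAAGTG/1: at [79, 116, 169] ⇒ [80, 117, 170]

All cut coordinates (distinct, sorted): [3, 12, 46, 53, 63, 71, 80, 90, 117, 124, 136, 148, 155, 170, 181, 189, 197, 217, 219, 221, 228, 231, 247]

Fragment lengths:
  3→12: 9 bp
  12→46: 34 bp
  46→53: 7 bp
  53→63: 10 bp
  63→71: 8 bp
  71→80: 9 bp
  80→90: 10 bp
  90→117: 27 bp
  117→124: 7 bp
  124→136: 12 bp
  136→148: 12 bp
  148→155: 7 bp
  155→170: 15 bp
  170→181: 11 bp
  181→189: 8 bp
  189→197: 8 bp
  197→217: 20 bp
  217→219: 2 bp
  219→221: 2 bp
  221→228: 7 bp
  228→231: 3 bp
  231→247: 16 bp
  247→3 (wrap): 269-247+3 = 25 bp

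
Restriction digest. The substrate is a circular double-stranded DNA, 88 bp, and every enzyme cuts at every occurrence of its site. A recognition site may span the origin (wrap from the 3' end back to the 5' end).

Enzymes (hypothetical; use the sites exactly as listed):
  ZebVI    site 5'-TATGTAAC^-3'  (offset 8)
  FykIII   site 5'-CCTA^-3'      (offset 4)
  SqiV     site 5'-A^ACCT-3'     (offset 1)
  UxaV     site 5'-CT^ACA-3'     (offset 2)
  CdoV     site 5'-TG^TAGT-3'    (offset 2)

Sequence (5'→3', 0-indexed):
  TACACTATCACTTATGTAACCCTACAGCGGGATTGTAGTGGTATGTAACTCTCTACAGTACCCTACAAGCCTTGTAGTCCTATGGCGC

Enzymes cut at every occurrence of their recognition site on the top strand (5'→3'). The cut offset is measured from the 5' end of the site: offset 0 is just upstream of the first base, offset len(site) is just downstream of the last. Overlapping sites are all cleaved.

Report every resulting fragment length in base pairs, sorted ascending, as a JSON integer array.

Site scan:
  ZebVI TATGTAAC/8: at [12, 41] ⇒ [20, 49]
  FykIII CCTA/4: at [20, 61, 78] ⇒ [24, 65, 82]
  SqiV (AACCT, off=1): no sites
  UxaV CTACA/2: at [21, 52, 62, 87] ⇒ [1, 23, 54, 64]
  CdoV TGTAGT/2: at [33, 72] ⇒ [35, 74]

Pooled cuts: [1, 20, 23, 24, 35, 49, 54, 64, 65, 74, 82]

Fragments:
  1→20: 19 bp
  20→23: 3 bp
  23→24: 1 bp
  24→35: 11 bp
  35→49: 14 bp
  49→54: 5 bp
  54→64: 10 bp
  64→65: 1 bp
  65→74: 9 bp
  74→82: 8 bp
  82→1 (wrap): 88-82+1 = 7 bp

[1,1,3,5,7,8,9,10,11,14,19]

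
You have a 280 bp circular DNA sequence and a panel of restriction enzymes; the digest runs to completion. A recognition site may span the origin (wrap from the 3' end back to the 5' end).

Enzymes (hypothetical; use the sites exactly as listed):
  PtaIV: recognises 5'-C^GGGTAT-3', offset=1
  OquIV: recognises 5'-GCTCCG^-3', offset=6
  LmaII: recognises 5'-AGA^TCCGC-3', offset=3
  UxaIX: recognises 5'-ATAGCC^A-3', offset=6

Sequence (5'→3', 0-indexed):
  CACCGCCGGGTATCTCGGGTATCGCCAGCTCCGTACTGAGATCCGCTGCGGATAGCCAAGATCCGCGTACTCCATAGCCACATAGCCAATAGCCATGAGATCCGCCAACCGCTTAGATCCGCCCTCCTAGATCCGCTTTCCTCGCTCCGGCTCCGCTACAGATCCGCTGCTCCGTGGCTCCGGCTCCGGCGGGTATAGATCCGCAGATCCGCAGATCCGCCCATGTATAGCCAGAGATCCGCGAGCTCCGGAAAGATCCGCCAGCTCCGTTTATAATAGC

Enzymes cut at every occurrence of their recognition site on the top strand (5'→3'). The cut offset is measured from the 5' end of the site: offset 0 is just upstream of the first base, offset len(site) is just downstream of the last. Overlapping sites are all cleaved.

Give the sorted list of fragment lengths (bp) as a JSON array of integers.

[2,4,5,6,6,6,6,6,7,7,8,8,8,8,8,9,9,12,12,13,13,14,16,17,17,17,18,18]

Per-enzyme occurrences:
  PtaIV CGGGTAT/1: at [6, 15, 189] ⇒ [7, 16, 190]
  OquIV GCTCCG/6: at [27, 143, 149, 168, 176, 182, 244, 263] ⇒ [33, 149, 155, 174, 182, 188, 250, 269]
  LmaII AGATCCGC/3: at [38, 58, 97, 114, 128, 159, 196, 204, 212, 234, 253] ⇒ [41, 61, 100, 117, 131, 162, 199, 207, 215, 237, 256]
  UxaIX ATAGCCA/6: at [51, 73, 81, 88, 226, 275] ⇒ [1, 57, 79, 87, 94, 232]

All cut coordinates (distinct, sorted): [1, 7, 16, 33, 41, 57, 61, 79, 87, 94, 100, 117, 131, 149, 155, 162, 174, 182, 188, 190, 199, 207, 215, 232, 237, 250, 256, 269]

Fragment lengths:
  1→7: 6 bp
  7→16: 9 bp
  16→33: 17 bp
  33→41: 8 bp
  41→57: 16 bp
  57→61: 4 bp
  61→79: 18 bp
  79→87: 8 bp
  87→94: 7 bp
  94→100: 6 bp
  100→117: 17 bp
  117→131: 14 bp
  131→149: 18 bp
  149→155: 6 bp
  155→162: 7 bp
  162→174: 12 bp
  174→182: 8 bp
  182→188: 6 bp
  188→190: 2 bp
  190→199: 9 bp
  199→207: 8 bp
  207→215: 8 bp
  215→232: 17 bp
  232→237: 5 bp
  237→250: 13 bp
  250→256: 6 bp
  256→269: 13 bp
  269→1 (wrap): 280-269+1 = 12 bp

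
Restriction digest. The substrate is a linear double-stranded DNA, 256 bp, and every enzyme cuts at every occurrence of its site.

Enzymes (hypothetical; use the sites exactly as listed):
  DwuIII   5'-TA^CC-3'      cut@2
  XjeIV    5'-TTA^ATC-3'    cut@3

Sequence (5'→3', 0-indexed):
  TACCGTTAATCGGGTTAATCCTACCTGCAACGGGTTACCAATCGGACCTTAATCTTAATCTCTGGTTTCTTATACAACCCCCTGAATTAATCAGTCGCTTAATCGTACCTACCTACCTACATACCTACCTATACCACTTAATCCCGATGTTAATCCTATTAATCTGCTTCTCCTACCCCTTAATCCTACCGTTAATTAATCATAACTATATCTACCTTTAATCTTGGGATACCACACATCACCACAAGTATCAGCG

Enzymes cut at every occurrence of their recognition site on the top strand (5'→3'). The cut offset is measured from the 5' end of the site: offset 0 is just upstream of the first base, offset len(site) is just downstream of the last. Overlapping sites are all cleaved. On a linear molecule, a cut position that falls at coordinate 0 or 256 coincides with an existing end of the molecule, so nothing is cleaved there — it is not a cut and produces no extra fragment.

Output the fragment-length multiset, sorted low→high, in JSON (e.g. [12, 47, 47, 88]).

Per-enzyme occurrences:
  DwuIII TACC/2: at [0, 21, 35, 105, 109, 113, 121, 125, 131, 173, 186, 212, 229] ⇒ [2, 23, 37, 107, 111, 115, 123, 127, 133, 175, 188, 214, 231]
  XjeIV TTAATC/3: at [5, 14, 48, 54, 86, 98, 137, 149, 158, 179, 195, 217] ⇒ [8, 17, 51, 57, 89, 101, 140, 152, 161, 182, 198, 220]

All cut coordinates (distinct, sorted): [2, 8, 17, 23, 37, 51, 57, 89, 101, 107, 111, 115, 123, 127, 133, 140, 152, 161, 175, 182, 188, 198, 214, 220, 231]

Fragments:
  [0,2): 2 bp
  [2,8): 6 bp
  [8,17): 9 bp
  [17,23): 6 bp
  [23,37): 14 bp
  [37,51): 14 bp
  [51,57): 6 bp
  [57,89): 32 bp
  [89,101): 12 bp
  [101,107): 6 bp
  [107,111): 4 bp
  [111,115): 4 bp
  [115,123): 8 bp
  [123,127): 4 bp
  [127,133): 6 bp
  [133,140): 7 bp
  [140,152): 12 bp
  [152,161): 9 bp
  [161,175): 14 bp
  [175,182): 7 bp
  [182,188): 6 bp
  [188,198): 10 bp
  [198,214): 16 bp
  [214,220): 6 bp
  [220,231): 11 bp
  [231,256): 25 bp

[2,4,4,4,6,6,6,6,6,6,6,7,7,8,9,9,10,11,12,12,14,14,14,16,25,32]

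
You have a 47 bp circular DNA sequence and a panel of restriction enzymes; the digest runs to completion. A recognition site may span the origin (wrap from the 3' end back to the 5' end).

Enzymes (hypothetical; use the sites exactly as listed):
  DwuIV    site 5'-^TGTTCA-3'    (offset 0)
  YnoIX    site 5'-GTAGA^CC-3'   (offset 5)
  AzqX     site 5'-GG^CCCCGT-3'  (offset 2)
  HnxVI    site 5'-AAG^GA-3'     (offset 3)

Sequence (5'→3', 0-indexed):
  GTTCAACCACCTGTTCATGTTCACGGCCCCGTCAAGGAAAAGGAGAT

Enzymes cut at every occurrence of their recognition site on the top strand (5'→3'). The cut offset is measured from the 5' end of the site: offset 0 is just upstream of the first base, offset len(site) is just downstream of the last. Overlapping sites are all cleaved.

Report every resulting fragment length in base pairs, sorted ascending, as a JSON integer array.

[4,6,6,9,10,12]

Per-enzyme occurrences:
  DwuIV (TGTTCA, off=0): starts [11, 17, 46] → cuts [11, 17, 46]
  YnoIX (GTAGACC, off=5): no sites
  AzqX (GGCCCCGT, off=2): starts [24] → cuts [26]
  HnxVI (AAGGA, off=3): starts [33, 39] → cuts [36, 42]

Pooled cuts: [11, 17, 26, 36, 42, 46]

Fragment lengths:
  11→17: 6 bp
  17→26: 9 bp
  26→36: 10 bp
  36→42: 6 bp
  42→46: 4 bp
  46→11 (wrap): 47-46+11 = 12 bp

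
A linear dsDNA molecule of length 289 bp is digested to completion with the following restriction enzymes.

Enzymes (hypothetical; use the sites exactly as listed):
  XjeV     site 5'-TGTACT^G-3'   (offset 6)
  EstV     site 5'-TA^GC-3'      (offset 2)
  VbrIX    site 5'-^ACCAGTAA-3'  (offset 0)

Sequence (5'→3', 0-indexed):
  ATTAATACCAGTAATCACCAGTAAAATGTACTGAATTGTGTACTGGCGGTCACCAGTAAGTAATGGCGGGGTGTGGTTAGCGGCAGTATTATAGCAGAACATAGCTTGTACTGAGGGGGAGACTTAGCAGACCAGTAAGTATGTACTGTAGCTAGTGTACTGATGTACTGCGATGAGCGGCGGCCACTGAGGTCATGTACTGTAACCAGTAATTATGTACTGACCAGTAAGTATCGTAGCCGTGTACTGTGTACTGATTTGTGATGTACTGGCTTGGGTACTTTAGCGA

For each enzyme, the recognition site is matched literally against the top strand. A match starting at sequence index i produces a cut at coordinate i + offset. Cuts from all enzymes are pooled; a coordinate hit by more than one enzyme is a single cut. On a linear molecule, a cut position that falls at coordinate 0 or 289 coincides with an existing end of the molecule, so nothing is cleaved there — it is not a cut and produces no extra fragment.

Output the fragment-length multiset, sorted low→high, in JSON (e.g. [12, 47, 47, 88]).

[1,3,3,4,4,6,7,7,8,9,10,10,10,11,12,14,14,15,15,16,16,17,17,28,32]

Site scan:
  XjeV TGTACTG/6: at [26, 38, 106, 141, 155, 163, 195, 215, 242, 249, 264] ⇒ [32, 44, 112, 147, 161, 169, 201, 221, 248, 255, 270]
  EstV TAGC/2: at [77, 91, 101, 124, 148, 236, 283] ⇒ [79, 93, 103, 126, 150, 238, 285]
  VbrIX ACCAGTAA/0: at [6, 16, 51, 130, 204, 222] ⇒ [6, 16, 51, 130, 204, 222]

Pooled cuts: [6, 16, 32, 44, 51, 79, 93, 103, 112, 126, 130, 147, 150, 161, 169, 201, 204, 221, 222, 238, 248, 255, 270, 285]

Fragments:
  [0,6): 6 bp
  [6,16): 10 bp
  [16,32): 16 bp
  [32,44): 12 bp
  [44,51): 7 bp
  [51,79): 28 bp
  [79,93): 14 bp
  [93,103): 10 bp
  [103,112): 9 bp
  [112,126): 14 bp
  [126,130): 4 bp
  [130,147): 17 bp
  [147,150): 3 bp
  [150,161): 11 bp
  [161,169): 8 bp
  [169,201): 32 bp
  [201,204): 3 bp
  [204,221): 17 bp
  [221,222): 1 bp
  [222,238): 16 bp
  [238,248): 10 bp
  [248,255): 7 bp
  [255,270): 15 bp
  [270,285): 15 bp
  [285,289): 4 bp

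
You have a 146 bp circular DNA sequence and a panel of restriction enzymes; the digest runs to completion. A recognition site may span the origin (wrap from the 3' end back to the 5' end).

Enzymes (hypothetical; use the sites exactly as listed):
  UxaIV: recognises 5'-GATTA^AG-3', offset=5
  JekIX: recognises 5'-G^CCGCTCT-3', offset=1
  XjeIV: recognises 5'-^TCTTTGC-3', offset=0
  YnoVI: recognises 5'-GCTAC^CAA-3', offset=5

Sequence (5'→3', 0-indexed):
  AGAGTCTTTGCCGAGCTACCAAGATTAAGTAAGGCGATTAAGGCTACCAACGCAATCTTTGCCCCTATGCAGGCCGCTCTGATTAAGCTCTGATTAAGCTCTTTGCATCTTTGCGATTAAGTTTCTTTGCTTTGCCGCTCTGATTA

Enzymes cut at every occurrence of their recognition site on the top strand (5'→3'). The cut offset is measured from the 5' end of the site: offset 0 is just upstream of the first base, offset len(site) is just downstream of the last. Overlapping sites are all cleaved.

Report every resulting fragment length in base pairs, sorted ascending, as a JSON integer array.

Site scan:
  UxaIV GATTAAG/5: at [22, 35, 80, 91, 114, 141] ⇒ [0, 27, 40, 85, 96, 119]
  JekIX GCCGCTCT/1: at [72, 133] ⇒ [73, 134]
  XjeIV TCTTTGC/0: at [4, 55, 99, 107, 123] ⇒ [4, 55, 99, 107, 123]
  YnoVI GCTACCAA/5: at [14, 42] ⇒ [19, 47]

Pooled cuts: [0, 4, 19, 27, 40, 47, 55, 73, 85, 96, 99, 107, 119, 123, 134]

Fragment lengths:
  0→4: 4 bp
  4→19: 15 bp
  19→27: 8 bp
  27→40: 13 bp
  40→47: 7 bp
  47→55: 8 bp
  55→73: 18 bp
  73→85: 12 bp
  85→96: 11 bp
  96→99: 3 bp
  99→107: 8 bp
  107→119: 12 bp
  119→123: 4 bp
  123→134: 11 bp
  134→0 (wrap): 146-134+0 = 12 bp

[3,4,4,7,8,8,8,11,11,12,12,12,13,15,18]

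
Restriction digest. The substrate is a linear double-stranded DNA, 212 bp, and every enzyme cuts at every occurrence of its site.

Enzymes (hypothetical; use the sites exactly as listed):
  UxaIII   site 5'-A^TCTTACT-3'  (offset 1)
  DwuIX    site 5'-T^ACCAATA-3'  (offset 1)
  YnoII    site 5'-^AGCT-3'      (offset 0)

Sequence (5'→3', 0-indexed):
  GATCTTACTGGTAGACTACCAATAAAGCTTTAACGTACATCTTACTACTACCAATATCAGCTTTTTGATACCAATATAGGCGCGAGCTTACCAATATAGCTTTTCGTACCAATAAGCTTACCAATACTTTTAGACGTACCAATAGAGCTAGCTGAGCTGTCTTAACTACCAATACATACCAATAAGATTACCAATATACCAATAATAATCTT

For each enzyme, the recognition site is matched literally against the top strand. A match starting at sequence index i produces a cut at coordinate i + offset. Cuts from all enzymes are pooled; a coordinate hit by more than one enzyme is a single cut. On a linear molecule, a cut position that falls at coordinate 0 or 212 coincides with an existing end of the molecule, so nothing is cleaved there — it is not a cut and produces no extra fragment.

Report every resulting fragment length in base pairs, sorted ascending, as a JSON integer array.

Scan for sites:
  UxaIII (ATCTTACT, off=1): starts [1, 38] → cuts [2, 39]
  DwuIX (TACCAATA, off=1): starts [16, 48, 68, 88, 106, 118, 136, 166, 176, 188, 196] → cuts [17, 49, 69, 89, 107, 119, 137, 167, 177, 189, 197]
  YnoII (AGCT, off=0): starts [25, 58, 84, 97, 114, 145, 149, 154] → cuts [25, 58, 84, 97, 114, 145, 149, 154]

Pooled cuts: [2, 17, 25, 39, 49, 58, 69, 84, 89, 97, 107, 114, 119, 137, 145, 149, 154, 167, 177, 189, 197]

Fragments:
  [0,2): 2 bp
  [2,17): 15 bp
  [17,25): 8 bp
  [25,39): 14 bp
  [39,49): 10 bp
  [49,58): 9 bp
  [58,69): 11 bp
  [69,84): 15 bp
  [84,89): 5 bp
  [89,97): 8 bp
  [97,107): 10 bp
  [107,114): 7 bp
  [114,119): 5 bp
  [119,137): 18 bp
  [137,145): 8 bp
  [145,149): 4 bp
  [149,154): 5 bp
  [154,167): 13 bp
  [167,177): 10 bp
  [177,189): 12 bp
  [189,197): 8 bp
  [197,212): 15 bp

[2,4,5,5,5,7,8,8,8,8,9,10,10,10,11,12,13,14,15,15,15,18]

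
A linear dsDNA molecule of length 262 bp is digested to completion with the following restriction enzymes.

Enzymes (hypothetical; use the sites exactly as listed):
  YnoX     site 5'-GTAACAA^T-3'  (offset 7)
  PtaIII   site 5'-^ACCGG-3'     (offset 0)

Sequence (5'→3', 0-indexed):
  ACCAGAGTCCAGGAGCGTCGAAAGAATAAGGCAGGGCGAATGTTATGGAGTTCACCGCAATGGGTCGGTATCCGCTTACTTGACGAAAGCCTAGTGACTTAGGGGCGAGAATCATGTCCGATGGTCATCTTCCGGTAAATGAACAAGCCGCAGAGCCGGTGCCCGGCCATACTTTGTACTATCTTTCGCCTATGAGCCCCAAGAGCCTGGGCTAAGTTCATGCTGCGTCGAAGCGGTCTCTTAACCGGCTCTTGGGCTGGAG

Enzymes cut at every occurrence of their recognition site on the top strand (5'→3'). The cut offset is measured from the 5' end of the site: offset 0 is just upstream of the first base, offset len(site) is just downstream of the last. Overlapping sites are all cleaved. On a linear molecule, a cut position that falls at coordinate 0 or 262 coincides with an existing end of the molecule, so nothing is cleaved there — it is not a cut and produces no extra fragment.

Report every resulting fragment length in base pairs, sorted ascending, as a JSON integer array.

[19,243]

Site scan:
  YnoX (GTAACAAT, off=7): no sites
  PtaIII (ACCGG, off=0): starts [243] → cuts [243]

Pooled cuts: [243]

Fragments:
  [0,243): 243 bp
  [243,262): 19 bp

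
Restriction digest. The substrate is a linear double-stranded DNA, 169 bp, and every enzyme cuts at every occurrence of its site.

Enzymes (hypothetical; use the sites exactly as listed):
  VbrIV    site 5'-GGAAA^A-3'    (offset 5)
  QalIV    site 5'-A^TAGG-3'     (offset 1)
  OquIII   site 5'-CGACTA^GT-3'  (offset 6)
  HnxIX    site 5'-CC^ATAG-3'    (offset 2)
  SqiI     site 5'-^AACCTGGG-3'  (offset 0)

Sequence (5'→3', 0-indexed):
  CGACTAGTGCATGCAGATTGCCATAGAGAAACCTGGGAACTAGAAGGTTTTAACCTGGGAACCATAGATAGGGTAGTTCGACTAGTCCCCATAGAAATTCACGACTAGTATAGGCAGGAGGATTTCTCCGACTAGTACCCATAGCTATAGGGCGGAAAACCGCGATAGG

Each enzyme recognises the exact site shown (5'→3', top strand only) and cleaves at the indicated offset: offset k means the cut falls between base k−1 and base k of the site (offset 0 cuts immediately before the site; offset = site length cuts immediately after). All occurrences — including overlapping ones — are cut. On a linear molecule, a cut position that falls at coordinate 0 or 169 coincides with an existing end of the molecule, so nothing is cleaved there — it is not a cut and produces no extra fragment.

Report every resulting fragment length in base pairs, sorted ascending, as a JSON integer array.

Scan for sites:
  VbrIV (GGAAAA, off=5): starts [153] → cuts [158]
  QalIV (ATAGG, off=1): starts [67, 109, 146, 164] → cuts [68, 110, 147, 165]
  OquIII (CGACTAGT, off=6): starts [0, 78, 101, 128] → cuts [6, 84, 107, 134]
  HnxIX (CCATAG, off=2): starts [20, 61, 88, 138] → cuts [22, 63, 90, 140]
  SqiI (AACCTGGG, off=0): starts [29, 51] → cuts [29, 51]

Pooled cuts: [6, 22, 29, 51, 63, 68, 84, 90, 107, 110, 134, 140, 147, 158, 165]

Fragments:
  [0,6): 6 bp
  [6,22): 16 bp
  [22,29): 7 bp
  [29,51): 22 bp
  [51,63): 12 bp
  [63,68): 5 bp
  [68,84): 16 bp
  [84,90): 6 bp
  [90,107): 17 bp
  [107,110): 3 bp
  [110,134): 24 bp
  [134,140): 6 bp
  [140,147): 7 bp
  [147,158): 11 bp
  [158,165): 7 bp
  [165,169): 4 bp

[3,4,5,6,6,6,7,7,7,11,12,16,16,17,22,24]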